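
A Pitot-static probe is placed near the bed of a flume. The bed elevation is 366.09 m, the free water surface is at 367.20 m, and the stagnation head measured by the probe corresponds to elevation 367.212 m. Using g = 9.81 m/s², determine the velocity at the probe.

Near the bed, under hydrostatic conditions, the piezometric head (z + ψ) equals the free-surface elevation, 367.20 m.
Velocity head = total − piezometric = 367.212 − 367.20 = 0.012 m.
v = √(2g·h_v) = √(2 × 9.81 × 0.012) = 0.485 m/s.

v ≈ 0.485 m/s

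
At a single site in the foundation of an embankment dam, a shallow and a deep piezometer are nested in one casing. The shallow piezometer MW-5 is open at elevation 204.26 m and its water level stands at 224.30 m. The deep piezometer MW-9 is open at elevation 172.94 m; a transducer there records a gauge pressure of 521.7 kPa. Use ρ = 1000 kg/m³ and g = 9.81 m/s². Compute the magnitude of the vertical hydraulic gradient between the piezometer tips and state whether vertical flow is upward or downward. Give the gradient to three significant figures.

|i_v| ≈ 0.0581; vertical flow is upward

Total head at MW-5: h = 224.30 m (water level in the standpipe).
Pressure head at MW-9: ψ = P/(ρg) = 521.7×1000 / (1000 × 9.81) = 53.18 m.
Total head at MW-9: h = z + ψ = 172.94 + 53.18 = 226.12 m.
Δh = h(MW-5) − h(MW-9) = 224.30 − 226.12 = -1.82 m.
Vertical separation Δz = 204.26 − 172.94 = 31.32 m.
|i_v| = |Δh| / Δz = 1.82 / 31.32 = 0.0581.
Head is higher in the deep piezometer, so vertical flow is upward (discharge condition).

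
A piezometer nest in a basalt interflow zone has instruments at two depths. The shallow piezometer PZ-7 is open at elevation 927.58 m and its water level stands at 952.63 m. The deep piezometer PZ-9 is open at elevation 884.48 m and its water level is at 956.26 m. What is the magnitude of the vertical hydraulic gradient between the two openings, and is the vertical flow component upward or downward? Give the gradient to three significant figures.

Total head at PZ-7: h = 952.63 m (water level in the standpipe).
Total head at PZ-9: h = 956.26 m.
Δh = h(PZ-7) − h(PZ-9) = 952.63 − 956.26 = -3.63 m.
Vertical separation Δz = 927.58 − 884.48 = 43.10 m.
|i_v| = |Δh| / Δz = 3.63 / 43.10 = 0.0842.
Head is higher in the deep piezometer, so vertical flow is upward (discharge condition).

|i_v| ≈ 0.0842; vertical flow is upward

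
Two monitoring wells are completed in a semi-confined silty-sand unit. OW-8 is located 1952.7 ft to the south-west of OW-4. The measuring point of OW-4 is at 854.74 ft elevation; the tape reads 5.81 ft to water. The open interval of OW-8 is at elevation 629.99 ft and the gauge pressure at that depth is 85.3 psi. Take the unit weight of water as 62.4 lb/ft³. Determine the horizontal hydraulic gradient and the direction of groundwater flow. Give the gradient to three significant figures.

i ≈ 0.0113; groundwater flows toward the south-west

Total head at OW-4: h = 854.74 − 5.81 = 848.93 ft.
Pressure head at OW-8: ψ = 144·P/γ = 144 × 85.3 / 62.4 = 196.85 ft.
Total head at OW-8: h = z + ψ = 629.99 + 196.85 = 826.84 ft.
Head difference: h(OW-4) − h(OW-8) = 848.93 − 826.84 = 22.09 ft.
Hydraulic gradient: i = |Δh| / L = 22.09 / 1952.7 = 0.0113.
Flow is from higher to lower head: from OW-4 toward OW-8, i.e. toward the south-west.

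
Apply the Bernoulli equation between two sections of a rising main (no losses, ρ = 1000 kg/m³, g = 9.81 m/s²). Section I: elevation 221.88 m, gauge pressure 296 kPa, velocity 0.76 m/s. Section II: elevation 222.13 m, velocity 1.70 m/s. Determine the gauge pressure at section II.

P₂ ≈ 292 kPa

Pressure head at I: ψ₁ = P₁/(ρg) = 296×1000 / (1000 × 9.81) = 30.17 m.
Velocity heads: v₁²/2g = 0.76²/19.62 = 0.029 m; v₂²/2g = 1.70²/19.62 = 0.147 m.
Total head H = z₁ + ψ₁ + v₁²/2g = 221.88 + 30.17 + 0.029 = 252.08 m.
ψ₂ = H − z₂ − v₂²/2g = 252.08 − 222.13 − 0.147 = 29.80 m.
P₂ = ρgψ₂ = 1000 × 9.81 × 29.80 ≈ 292 kPa.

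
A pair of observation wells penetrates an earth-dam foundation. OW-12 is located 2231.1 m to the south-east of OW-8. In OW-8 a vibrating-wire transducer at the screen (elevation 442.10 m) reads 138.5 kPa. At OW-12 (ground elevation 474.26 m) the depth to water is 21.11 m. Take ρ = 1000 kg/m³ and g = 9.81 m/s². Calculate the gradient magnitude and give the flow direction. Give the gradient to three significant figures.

Pressure head at OW-8: ψ = P/(ρg) = 138.5×1000 / (1000 × 9.81) = 14.12 m.
Total head at OW-8: h = z + ψ = 442.10 + 14.12 = 456.22 m.
Total head at OW-12: h = 474.26 − 21.11 = 453.15 m.
Head difference: h(OW-8) − h(OW-12) = 456.22 − 453.15 = 3.07 m.
Hydraulic gradient: i = |Δh| / L = 3.07 / 2231.1 = 0.00138.
Flow is from higher to lower head: from OW-8 toward OW-12, i.e. toward the south-east.

i ≈ 0.00138; groundwater flows toward the south-east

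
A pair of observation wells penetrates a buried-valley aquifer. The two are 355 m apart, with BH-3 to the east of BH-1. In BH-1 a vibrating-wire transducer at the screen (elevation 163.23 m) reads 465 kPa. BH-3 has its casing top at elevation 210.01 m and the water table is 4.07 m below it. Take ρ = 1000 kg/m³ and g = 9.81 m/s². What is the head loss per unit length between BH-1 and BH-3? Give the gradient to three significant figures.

i ≈ 0.0132 m/m

Pressure head at BH-1: ψ = P/(ρg) = 465×1000 / (1000 × 9.81) = 47.40 m.
Total head at BH-1: h = z + ψ = 163.23 + 47.40 = 210.63 m.
Total head at BH-3: h = 210.01 − 4.07 = 205.94 m.
Head difference: h(BH-1) − h(BH-3) = 210.63 − 205.94 = 4.69 m.
Hydraulic gradient: i = |Δh| / L = 4.69 / 355 = 0.0132.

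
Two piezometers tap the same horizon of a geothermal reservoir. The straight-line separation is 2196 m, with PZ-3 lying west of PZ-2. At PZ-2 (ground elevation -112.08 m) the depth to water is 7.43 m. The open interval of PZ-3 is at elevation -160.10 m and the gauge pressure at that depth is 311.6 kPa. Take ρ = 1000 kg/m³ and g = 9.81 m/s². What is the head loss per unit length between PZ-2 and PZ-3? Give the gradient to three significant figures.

Total head at PZ-2: h = -112.08 − 7.43 = -119.51 m.
Pressure head at PZ-3: ψ = P/(ρg) = 311.6×1000 / (1000 × 9.81) = 31.76 m.
Total head at PZ-3: h = z + ψ = -160.10 + 31.76 = -128.34 m.
Head difference: h(PZ-2) − h(PZ-3) = -119.51 − (-128.34) = 8.83 m.
Hydraulic gradient: i = |Δh| / L = 8.83 / 2196 = 0.00402.

i ≈ 0.00402 m/m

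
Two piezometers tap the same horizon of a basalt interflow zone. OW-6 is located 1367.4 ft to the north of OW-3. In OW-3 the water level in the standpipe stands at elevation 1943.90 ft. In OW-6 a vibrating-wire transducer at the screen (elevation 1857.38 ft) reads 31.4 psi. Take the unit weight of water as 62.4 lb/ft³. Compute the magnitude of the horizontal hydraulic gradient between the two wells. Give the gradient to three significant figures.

i ≈ 0.0103

Total head at OW-3: h = 1943.90 ft (water level in the piezometer is the total head).
Pressure head at OW-6: ψ = 144·P/γ = 144 × 31.4 / 62.4 = 72.46 ft.
Total head at OW-6: h = z + ψ = 1857.38 + 72.46 = 1929.84 ft.
Head difference: h(OW-3) − h(OW-6) = 1943.90 − 1929.84 = 14.06 ft.
Hydraulic gradient: i = |Δh| / L = 14.06 / 1367.4 = 0.0103.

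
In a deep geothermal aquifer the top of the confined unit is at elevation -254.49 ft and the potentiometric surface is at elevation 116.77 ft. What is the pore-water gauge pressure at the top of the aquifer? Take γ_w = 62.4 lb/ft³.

P ≈ 161 psi

Pressure head at the aquifer top: ψ = h − z = 116.77 − (-254.49) = 371.26 ft.
P = γψ/144 = 62.4 × 371.26 / 144 = 161 psi.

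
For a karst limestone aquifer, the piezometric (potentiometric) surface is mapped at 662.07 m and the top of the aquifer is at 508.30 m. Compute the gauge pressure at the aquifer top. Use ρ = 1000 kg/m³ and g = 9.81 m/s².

P ≈ 1510 kPa

Pressure head at the aquifer top: ψ = h − z = 662.07 − 508.30 = 153.77 m.
P = ρgψ = 1000 × 9.81 × 153.77 = 1508484 Pa ≈ 1510 kPa.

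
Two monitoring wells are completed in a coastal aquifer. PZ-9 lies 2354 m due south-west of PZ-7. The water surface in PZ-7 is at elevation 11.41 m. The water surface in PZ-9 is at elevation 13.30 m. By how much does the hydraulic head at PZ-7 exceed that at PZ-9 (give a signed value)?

Δh ≈ -1.89 m

Total head at PZ-7: h = 11.41 m (water level in the piezometer is the total head).
Total head at PZ-9: h = 13.30 m (water level in the piezometer is the total head).
Head difference: h(PZ-7) − h(PZ-9) = 11.41 − 13.30 = -1.89 m.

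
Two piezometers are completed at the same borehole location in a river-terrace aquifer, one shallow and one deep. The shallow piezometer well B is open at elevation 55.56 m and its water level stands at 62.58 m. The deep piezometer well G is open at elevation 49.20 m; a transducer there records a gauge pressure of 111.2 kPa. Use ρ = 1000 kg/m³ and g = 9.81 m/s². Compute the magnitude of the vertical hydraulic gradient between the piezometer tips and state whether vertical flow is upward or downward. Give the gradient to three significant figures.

|i_v| ≈ 0.321; vertical flow is downward

Total head at well B: h = 62.58 m (water level in the standpipe).
Pressure head at well G: ψ = P/(ρg) = 111.2×1000 / (1000 × 9.81) = 11.34 m.
Total head at well G: h = z + ψ = 49.20 + 11.34 = 60.54 m.
Δh = h(well B) − h(well G) = 62.58 − 60.54 = 2.04 m.
Vertical separation Δz = 55.56 − 49.20 = 6.36 m.
|i_v| = |Δh| / Δz = 2.04 / 6.36 = 0.321.
Head is higher in the shallow piezometer, so vertical flow is downward (recharge condition).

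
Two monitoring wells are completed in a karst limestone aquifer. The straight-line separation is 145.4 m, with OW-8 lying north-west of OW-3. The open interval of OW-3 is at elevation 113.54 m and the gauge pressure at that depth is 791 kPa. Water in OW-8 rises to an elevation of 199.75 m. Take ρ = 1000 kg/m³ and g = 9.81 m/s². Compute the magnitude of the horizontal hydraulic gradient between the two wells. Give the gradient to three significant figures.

Pressure head at OW-3: ψ = P/(ρg) = 791×1000 / (1000 × 9.81) = 80.63 m.
Total head at OW-3: h = z + ψ = 113.54 + 80.63 = 194.17 m.
Total head at OW-8: h = 199.75 m (water level in the piezometer is the total head).
Head difference: h(OW-3) − h(OW-8) = 194.17 − 199.75 = -5.58 m.
Hydraulic gradient: i = |Δh| / L = 5.58 / 145.4 = 0.0384.

i ≈ 0.0384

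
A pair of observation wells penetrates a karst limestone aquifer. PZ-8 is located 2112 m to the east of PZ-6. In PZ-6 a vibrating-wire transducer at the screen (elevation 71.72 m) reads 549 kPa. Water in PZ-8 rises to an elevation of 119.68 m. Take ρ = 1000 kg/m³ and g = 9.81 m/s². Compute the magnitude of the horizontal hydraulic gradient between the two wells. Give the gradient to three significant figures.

i ≈ 0.00379

Pressure head at PZ-6: ψ = P/(ρg) = 549×1000 / (1000 × 9.81) = 55.96 m.
Total head at PZ-6: h = z + ψ = 71.72 + 55.96 = 127.68 m.
Total head at PZ-8: h = 119.68 m (water level in the piezometer is the total head).
Head difference: h(PZ-6) − h(PZ-8) = 127.68 − 119.68 = 8.00 m.
Hydraulic gradient: i = |Δh| / L = 8.00 / 2112 = 0.00379.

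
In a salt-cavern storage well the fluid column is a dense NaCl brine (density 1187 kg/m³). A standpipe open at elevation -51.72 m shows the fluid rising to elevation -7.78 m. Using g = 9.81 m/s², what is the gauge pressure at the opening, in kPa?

Pressure head ψ = h − z = -7.78 − (-51.72) = 43.94 m.
P = ρgψ = 1187 × 9.81 × 43.94 = 511658 Pa ≈ 512 kPa.

P ≈ 512 kPa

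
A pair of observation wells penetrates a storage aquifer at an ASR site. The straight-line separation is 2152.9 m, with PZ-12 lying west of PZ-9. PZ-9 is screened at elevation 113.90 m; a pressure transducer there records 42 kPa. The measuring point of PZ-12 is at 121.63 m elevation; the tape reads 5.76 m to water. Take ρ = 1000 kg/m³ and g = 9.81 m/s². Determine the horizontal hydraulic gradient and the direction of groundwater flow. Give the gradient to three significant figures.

Pressure head at PZ-9: ψ = P/(ρg) = 42×1000 / (1000 × 9.81) = 4.28 m.
Total head at PZ-9: h = z + ψ = 113.90 + 4.28 = 118.18 m.
Total head at PZ-12: h = 121.63 − 5.76 = 115.87 m.
Head difference: h(PZ-9) − h(PZ-12) = 118.18 − 115.87 = 2.31 m.
Hydraulic gradient: i = |Δh| / L = 2.31 / 2152.9 = 0.00107.
Flow is from higher to lower head: from PZ-9 toward PZ-12, i.e. toward the west.

i ≈ 0.00107; groundwater flows toward the west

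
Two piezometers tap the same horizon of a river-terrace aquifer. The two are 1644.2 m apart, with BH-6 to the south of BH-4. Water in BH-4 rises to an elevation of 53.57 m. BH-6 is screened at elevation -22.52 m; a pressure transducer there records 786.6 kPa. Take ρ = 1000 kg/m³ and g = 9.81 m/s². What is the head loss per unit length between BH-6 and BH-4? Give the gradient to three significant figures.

Total head at BH-4: h = 53.57 m (water level in the piezometer is the total head).
Pressure head at BH-6: ψ = P/(ρg) = 786.6×1000 / (1000 × 9.81) = 80.18 m.
Total head at BH-6: h = z + ψ = -22.52 + 80.18 = 57.66 m.
Head difference: h(BH-4) − h(BH-6) = 53.57 − 57.66 = -4.09 m.
Hydraulic gradient: i = |Δh| / L = 4.09 / 1644.2 = 0.00249.

i ≈ 0.00249 m/m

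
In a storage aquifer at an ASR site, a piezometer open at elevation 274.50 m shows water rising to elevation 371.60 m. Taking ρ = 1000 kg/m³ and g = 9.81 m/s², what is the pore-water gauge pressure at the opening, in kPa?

Pressure head ψ = h − z = 371.60 − 274.50 = 97.10 m.
P = ρgψ = 1000 × 9.81 × 97.10 = 952551 Pa ≈ 953 kPa.

P ≈ 953 kPa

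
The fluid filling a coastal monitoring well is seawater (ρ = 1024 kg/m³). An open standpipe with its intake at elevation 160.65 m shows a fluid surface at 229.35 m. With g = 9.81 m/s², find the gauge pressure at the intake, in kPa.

P ≈ 690 kPa

Pressure head ψ = h − z = 229.35 − 160.65 = 68.70 m.
P = ρgψ = 1024 × 9.81 × 68.70 = 690122 Pa ≈ 690 kPa.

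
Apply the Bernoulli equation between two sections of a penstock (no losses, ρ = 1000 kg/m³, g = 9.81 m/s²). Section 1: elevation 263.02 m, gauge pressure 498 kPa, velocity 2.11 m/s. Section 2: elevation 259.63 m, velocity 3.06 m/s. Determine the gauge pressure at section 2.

P₂ ≈ 529 kPa

Pressure head at 1: ψ₁ = P₁/(ρg) = 498×1000 / (1000 × 9.81) = 50.76 m.
Velocity heads: v₁²/2g = 2.11²/19.62 = 0.227 m; v₂²/2g = 3.06²/19.62 = 0.477 m.
Total head H = z₁ + ψ₁ + v₁²/2g = 263.02 + 50.76 + 0.227 = 314.01 m.
ψ₂ = H − z₂ − v₂²/2g = 314.01 − 259.63 − 0.477 = 53.90 m.
P₂ = ρgψ₂ = 1000 × 9.81 × 53.90 ≈ 529 kPa.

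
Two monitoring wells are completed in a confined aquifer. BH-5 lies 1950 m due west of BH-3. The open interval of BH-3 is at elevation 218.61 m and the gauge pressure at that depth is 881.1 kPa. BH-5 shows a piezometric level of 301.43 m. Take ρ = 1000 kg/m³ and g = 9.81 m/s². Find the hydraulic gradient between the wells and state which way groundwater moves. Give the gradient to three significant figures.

Pressure head at BH-3: ψ = P/(ρg) = 881.1×1000 / (1000 × 9.81) = 89.82 m.
Total head at BH-3: h = z + ψ = 218.61 + 89.82 = 308.43 m.
Total head at BH-5: h = 301.43 m (water level in the piezometer is the total head).
Head difference: h(BH-3) − h(BH-5) = 308.43 − 301.43 = 7.00 m.
Hydraulic gradient: i = |Δh| / L = 7.00 / 1950 = 0.00359.
Flow is from higher to lower head: from BH-3 toward BH-5, i.e. toward the west.

i ≈ 0.00359; groundwater flows toward the west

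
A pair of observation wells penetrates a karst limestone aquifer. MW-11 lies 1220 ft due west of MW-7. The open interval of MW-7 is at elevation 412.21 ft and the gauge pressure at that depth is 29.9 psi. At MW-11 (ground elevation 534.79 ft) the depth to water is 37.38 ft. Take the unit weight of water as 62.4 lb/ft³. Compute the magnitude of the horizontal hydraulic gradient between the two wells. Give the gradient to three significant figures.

i ≈ 0.0133

Pressure head at MW-7: ψ = 144·P/γ = 144 × 29.9 / 62.4 = 69.00 ft.
Total head at MW-7: h = z + ψ = 412.21 + 69.00 = 481.21 ft.
Total head at MW-11: h = 534.79 − 37.38 = 497.41 ft.
Head difference: h(MW-7) − h(MW-11) = 481.21 − 497.41 = -16.20 ft.
Hydraulic gradient: i = |Δh| / L = 16.20 / 1220 = 0.0133.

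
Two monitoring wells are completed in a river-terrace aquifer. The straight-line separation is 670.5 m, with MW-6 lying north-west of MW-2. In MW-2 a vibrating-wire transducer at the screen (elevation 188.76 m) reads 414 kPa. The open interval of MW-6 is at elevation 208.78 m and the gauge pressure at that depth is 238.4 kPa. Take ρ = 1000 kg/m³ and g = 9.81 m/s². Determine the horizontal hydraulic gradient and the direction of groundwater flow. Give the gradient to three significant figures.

Pressure head at MW-2: ψ = P/(ρg) = 414×1000 / (1000 × 9.81) = 42.20 m.
Total head at MW-2: h = z + ψ = 188.76 + 42.20 = 230.96 m.
Pressure head at MW-6: ψ = P/(ρg) = 238.4×1000 / (1000 × 9.81) = 24.30 m.
Total head at MW-6: h = z + ψ = 208.78 + 24.30 = 233.08 m.
Head difference: h(MW-2) − h(MW-6) = 230.96 − 233.08 = -2.12 m.
Hydraulic gradient: i = |Δh| / L = 2.12 / 670.5 = 0.00316.
Flow is from higher to lower head: from MW-6 toward MW-2, i.e. toward the south-east.

i ≈ 0.00316; groundwater flows toward the south-east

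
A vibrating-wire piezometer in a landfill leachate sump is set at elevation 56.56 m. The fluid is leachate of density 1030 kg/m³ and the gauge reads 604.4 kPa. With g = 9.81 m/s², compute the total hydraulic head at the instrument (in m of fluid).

h ≈ 116.38 m

ψ = P/(ρg) = 604.4×1000 / (1030 × 9.81) = 59.82 m.
h = z + ψ = 56.56 + 59.82 = 116.38 m.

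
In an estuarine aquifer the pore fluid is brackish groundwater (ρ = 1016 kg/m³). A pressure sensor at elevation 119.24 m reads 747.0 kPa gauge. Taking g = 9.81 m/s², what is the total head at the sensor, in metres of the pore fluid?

h ≈ 194.19 m

ψ = P/(ρg) = 747.0×1000 / (1016 × 9.81) = 74.95 m.
h = z + ψ = 119.24 + 74.95 = 194.19 m.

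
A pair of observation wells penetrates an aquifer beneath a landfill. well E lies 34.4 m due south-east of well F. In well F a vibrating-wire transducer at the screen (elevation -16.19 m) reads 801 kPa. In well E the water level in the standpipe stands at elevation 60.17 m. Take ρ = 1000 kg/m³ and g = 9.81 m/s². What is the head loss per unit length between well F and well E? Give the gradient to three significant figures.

Pressure head at well F: ψ = P/(ρg) = 801×1000 / (1000 × 9.81) = 81.65 m.
Total head at well F: h = z + ψ = -16.19 + 81.65 = 65.46 m.
Total head at well E: h = 60.17 m (water level in the piezometer is the total head).
Head difference: h(well F) − h(well E) = 65.46 − 60.17 = 5.29 m.
Hydraulic gradient: i = |Δh| / L = 5.29 / 34.4 = 0.154.

i ≈ 0.154 m/m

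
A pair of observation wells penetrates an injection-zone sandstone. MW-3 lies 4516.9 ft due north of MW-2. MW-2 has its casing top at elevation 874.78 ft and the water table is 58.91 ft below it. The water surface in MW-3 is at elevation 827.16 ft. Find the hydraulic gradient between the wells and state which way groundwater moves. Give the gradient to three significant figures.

Total head at MW-2: h = 874.78 − 58.91 = 815.87 ft.
Total head at MW-3: h = 827.16 ft (water level in the piezometer is the total head).
Head difference: h(MW-2) − h(MW-3) = 815.87 − 827.16 = -11.29 ft.
Hydraulic gradient: i = |Δh| / L = 11.29 / 4516.9 = 0.00250.
Flow is from higher to lower head: from MW-3 toward MW-2, i.e. toward the south.

i ≈ 0.00250; groundwater flows toward the south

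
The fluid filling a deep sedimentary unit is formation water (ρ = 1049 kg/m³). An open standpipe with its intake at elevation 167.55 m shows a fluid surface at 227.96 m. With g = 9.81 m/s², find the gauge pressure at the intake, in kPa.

P ≈ 622 kPa

Pressure head ψ = h − z = 227.96 − 167.55 = 60.41 m.
P = ρgψ = 1049 × 9.81 × 60.41 = 621661 Pa ≈ 622 kPa.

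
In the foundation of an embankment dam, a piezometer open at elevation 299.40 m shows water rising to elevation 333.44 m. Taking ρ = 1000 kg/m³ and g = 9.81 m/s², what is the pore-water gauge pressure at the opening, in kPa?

P ≈ 334 kPa

Pressure head ψ = h − z = 333.44 − 299.40 = 34.04 m.
P = ρgψ = 1000 × 9.81 × 34.04 = 333932 Pa ≈ 334 kPa.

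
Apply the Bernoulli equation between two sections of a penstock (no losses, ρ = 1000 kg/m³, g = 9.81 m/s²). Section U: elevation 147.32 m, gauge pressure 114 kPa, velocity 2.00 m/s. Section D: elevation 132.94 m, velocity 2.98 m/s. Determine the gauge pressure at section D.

P₂ ≈ 253 kPa

Pressure head at U: ψ₁ = P₁/(ρg) = 114×1000 / (1000 × 9.81) = 11.62 m.
Velocity heads: v₁²/2g = 2.00²/19.62 = 0.204 m; v₂²/2g = 2.98²/19.62 = 0.453 m.
Total head H = z₁ + ψ₁ + v₁²/2g = 147.32 + 11.62 + 0.204 = 159.14 m.
ψ₂ = H − z₂ − v₂²/2g = 159.14 − 132.94 − 0.453 = 25.75 m.
P₂ = ρgψ₂ = 1000 × 9.81 × 25.75 ≈ 253 kPa.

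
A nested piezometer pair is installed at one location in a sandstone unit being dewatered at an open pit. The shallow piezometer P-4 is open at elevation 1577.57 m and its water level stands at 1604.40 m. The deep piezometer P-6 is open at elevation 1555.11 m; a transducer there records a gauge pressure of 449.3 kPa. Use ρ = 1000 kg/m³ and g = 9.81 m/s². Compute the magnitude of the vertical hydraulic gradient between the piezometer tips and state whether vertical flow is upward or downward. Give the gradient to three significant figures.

Total head at P-4: h = 1604.40 m (water level in the standpipe).
Pressure head at P-6: ψ = P/(ρg) = 449.3×1000 / (1000 × 9.81) = 45.80 m.
Total head at P-6: h = z + ψ = 1555.11 + 45.80 = 1600.91 m.
Δh = h(P-4) − h(P-6) = 1604.40 − 1600.91 = 3.49 m.
Vertical separation Δz = 1577.57 − 1555.11 = 22.46 m.
|i_v| = |Δh| / Δz = 3.49 / 22.46 = 0.155.
Head is higher in the shallow piezometer, so vertical flow is downward (recharge condition).

|i_v| ≈ 0.155; vertical flow is downward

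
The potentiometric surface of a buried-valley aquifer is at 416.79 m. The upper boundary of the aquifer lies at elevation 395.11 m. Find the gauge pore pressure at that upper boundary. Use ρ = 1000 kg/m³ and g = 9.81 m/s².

P ≈ 213 kPa

Pressure head at the aquifer top: ψ = h − z = 416.79 − 395.11 = 21.68 m.
P = ρgψ = 1000 × 9.81 × 21.68 = 212681 Pa ≈ 213 kPa.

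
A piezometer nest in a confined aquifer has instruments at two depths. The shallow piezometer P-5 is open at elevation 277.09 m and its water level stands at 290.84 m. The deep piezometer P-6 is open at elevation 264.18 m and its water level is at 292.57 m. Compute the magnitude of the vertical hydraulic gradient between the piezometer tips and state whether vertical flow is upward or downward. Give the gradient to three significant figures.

Total head at P-5: h = 290.84 m (water level in the standpipe).
Total head at P-6: h = 292.57 m.
Δh = h(P-5) − h(P-6) = 290.84 − 292.57 = -1.73 m.
Vertical separation Δz = 277.09 − 264.18 = 12.91 m.
|i_v| = |Δh| / Δz = 1.73 / 12.91 = 0.134.
Head is higher in the deep piezometer, so vertical flow is upward (discharge condition).

|i_v| ≈ 0.134; vertical flow is upward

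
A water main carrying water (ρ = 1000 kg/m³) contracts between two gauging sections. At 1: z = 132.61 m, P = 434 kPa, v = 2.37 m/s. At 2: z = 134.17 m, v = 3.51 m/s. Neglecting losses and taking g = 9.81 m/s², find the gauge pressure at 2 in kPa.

Pressure head at 1: ψ₁ = P₁/(ρg) = 434×1000 / (1000 × 9.81) = 44.24 m.
Velocity heads: v₁²/2g = 2.37²/19.62 = 0.286 m; v₂²/2g = 3.51²/19.62 = 0.628 m.
Total head H = z₁ + ψ₁ + v₁²/2g = 132.61 + 44.24 + 0.286 = 177.14 m.
ψ₂ = H − z₂ − v₂²/2g = 177.14 − 134.17 − 0.628 = 42.34 m.
P₂ = ρgψ₂ = 1000 × 9.81 × 42.34 ≈ 415 kPa.

P₂ ≈ 415 kPa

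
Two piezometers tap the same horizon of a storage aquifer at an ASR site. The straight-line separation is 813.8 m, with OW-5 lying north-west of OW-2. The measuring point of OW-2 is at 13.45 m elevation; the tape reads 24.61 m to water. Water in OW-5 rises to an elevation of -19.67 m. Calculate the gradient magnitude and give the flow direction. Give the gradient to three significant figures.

i ≈ 0.0105; groundwater flows toward the north-west

Total head at OW-2: h = 13.45 − 24.61 = -11.16 m.
Total head at OW-5: h = -19.67 m (water level in the piezometer is the total head).
Head difference: h(OW-2) − h(OW-5) = -11.16 − (-19.67) = 8.51 m.
Hydraulic gradient: i = |Δh| / L = 8.51 / 813.8 = 0.0105.
Flow is from higher to lower head: from OW-2 toward OW-5, i.e. toward the north-west.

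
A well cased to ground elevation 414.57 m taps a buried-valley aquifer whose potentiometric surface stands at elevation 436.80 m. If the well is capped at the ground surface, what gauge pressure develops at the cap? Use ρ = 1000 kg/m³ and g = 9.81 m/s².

Head above the cap: Δh = 436.80 − 414.57 = 22.23 m.
P = ρgΔh = 1000 × 9.81 × 22.23 = 218076 Pa ≈ 218 kPa.

P ≈ 218 kPa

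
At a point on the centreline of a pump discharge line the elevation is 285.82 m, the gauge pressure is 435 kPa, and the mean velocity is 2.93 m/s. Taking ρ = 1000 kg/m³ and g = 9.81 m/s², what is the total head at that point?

Pressure head ψ = P/(ρg) = 435×1000 / (1000 × 9.81) = 44.34 m.
Velocity head = v²/(2g) = 2.93² / (2 × 9.81) = 0.438 m.
h = z + ψ + v²/(2g) = 285.82 + 44.34 + 0.438 = 330.60 m.

h ≈ 330.60 m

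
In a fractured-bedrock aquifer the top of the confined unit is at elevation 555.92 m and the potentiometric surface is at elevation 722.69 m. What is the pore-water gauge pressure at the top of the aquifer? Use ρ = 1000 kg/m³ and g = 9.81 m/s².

P ≈ 1640 kPa

Pressure head at the aquifer top: ψ = h − z = 722.69 − 555.92 = 166.77 m.
P = ρgψ = 1000 × 9.81 × 166.77 = 1636014 Pa ≈ 1640 kPa.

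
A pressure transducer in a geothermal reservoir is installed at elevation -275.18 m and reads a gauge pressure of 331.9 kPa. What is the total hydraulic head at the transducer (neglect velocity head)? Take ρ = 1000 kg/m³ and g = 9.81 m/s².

h ≈ -241.35 m

ψ = P/(ρg) = 331.9×1000 / (1000 × 9.81) = 33.83 m.
h = z + ψ = -275.18 + 33.83 = -241.35 m.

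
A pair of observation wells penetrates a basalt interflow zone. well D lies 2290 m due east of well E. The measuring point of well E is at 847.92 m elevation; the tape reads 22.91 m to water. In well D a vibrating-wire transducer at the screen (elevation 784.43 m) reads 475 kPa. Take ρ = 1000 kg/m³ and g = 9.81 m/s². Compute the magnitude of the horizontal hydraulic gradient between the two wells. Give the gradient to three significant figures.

i ≈ 0.00342

Total head at well E: h = 847.92 − 22.91 = 825.01 m.
Pressure head at well D: ψ = P/(ρg) = 475×1000 / (1000 × 9.81) = 48.42 m.
Total head at well D: h = z + ψ = 784.43 + 48.42 = 832.85 m.
Head difference: h(well E) − h(well D) = 825.01 − 832.85 = -7.84 m.
Hydraulic gradient: i = |Δh| / L = 7.84 / 2290 = 0.00342.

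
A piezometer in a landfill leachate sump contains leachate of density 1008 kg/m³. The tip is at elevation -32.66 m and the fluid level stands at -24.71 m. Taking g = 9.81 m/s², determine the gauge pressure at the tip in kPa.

P ≈ 78.6 kPa

Pressure head ψ = h − z = -24.71 − (-32.66) = 7.95 m.
P = ρgψ = 1008 × 9.81 × 7.95 = 78613 Pa ≈ 78.6 kPa.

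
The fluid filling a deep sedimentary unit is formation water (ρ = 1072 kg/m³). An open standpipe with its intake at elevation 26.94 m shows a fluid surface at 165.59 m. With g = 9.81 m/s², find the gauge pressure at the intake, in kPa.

Pressure head ψ = h − z = 165.59 − 26.94 = 138.65 m.
P = ρgψ = 1072 × 9.81 × 138.65 = 1458088 Pa ≈ 1460 kPa.

P ≈ 1460 kPa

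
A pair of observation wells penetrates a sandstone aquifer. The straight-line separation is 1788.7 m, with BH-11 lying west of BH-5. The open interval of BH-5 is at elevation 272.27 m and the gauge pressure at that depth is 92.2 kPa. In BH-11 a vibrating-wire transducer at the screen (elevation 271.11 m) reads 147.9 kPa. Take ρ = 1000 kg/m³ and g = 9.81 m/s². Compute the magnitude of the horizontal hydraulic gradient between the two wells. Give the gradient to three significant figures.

i ≈ 0.00253

Pressure head at BH-5: ψ = P/(ρg) = 92.2×1000 / (1000 × 9.81) = 9.40 m.
Total head at BH-5: h = z + ψ = 272.27 + 9.40 = 281.67 m.
Pressure head at BH-11: ψ = P/(ρg) = 147.9×1000 / (1000 × 9.81) = 15.08 m.
Total head at BH-11: h = z + ψ = 271.11 + 15.08 = 286.19 m.
Head difference: h(BH-5) − h(BH-11) = 281.67 − 286.19 = -4.52 m.
Hydraulic gradient: i = |Δh| / L = 4.52 / 1788.7 = 0.00253.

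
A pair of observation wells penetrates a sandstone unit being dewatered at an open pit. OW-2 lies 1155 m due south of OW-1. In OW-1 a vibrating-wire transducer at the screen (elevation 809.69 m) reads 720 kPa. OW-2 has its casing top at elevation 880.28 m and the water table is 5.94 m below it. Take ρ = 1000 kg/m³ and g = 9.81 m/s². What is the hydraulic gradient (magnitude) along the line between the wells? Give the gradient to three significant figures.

i ≈ 0.00757

Pressure head at OW-1: ψ = P/(ρg) = 720×1000 / (1000 × 9.81) = 73.39 m.
Total head at OW-1: h = z + ψ = 809.69 + 73.39 = 883.08 m.
Total head at OW-2: h = 880.28 − 5.94 = 874.34 m.
Head difference: h(OW-1) − h(OW-2) = 883.08 − 874.34 = 8.74 m.
Hydraulic gradient: i = |Δh| / L = 8.74 / 1155 = 0.00757.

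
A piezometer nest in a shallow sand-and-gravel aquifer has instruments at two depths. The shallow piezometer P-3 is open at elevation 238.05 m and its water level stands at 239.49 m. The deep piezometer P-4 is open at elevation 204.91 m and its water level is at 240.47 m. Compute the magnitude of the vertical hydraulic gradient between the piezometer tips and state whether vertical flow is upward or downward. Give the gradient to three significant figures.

Total head at P-3: h = 239.49 m (water level in the standpipe).
Total head at P-4: h = 240.47 m.
Δh = h(P-3) − h(P-4) = 239.49 − 240.47 = -0.98 m.
Vertical separation Δz = 238.05 − 204.91 = 33.14 m.
|i_v| = |Δh| / Δz = 0.98 / 33.14 = 0.0296.
Head is higher in the deep piezometer, so vertical flow is upward (discharge condition).

|i_v| ≈ 0.0296; vertical flow is upward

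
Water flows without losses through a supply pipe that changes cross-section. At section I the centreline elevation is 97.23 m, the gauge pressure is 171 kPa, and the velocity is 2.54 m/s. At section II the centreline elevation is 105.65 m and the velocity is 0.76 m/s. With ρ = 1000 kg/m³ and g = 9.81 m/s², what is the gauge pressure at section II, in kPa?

Pressure head at I: ψ₁ = P₁/(ρg) = 171×1000 / (1000 × 9.81) = 17.43 m.
Velocity heads: v₁²/2g = 2.54²/19.62 = 0.329 m; v₂²/2g = 0.76²/19.62 = 0.029 m.
Total head H = z₁ + ψ₁ + v₁²/2g = 97.23 + 17.43 + 0.329 = 114.99 m.
ψ₂ = H − z₂ − v₂²/2g = 114.99 − 105.65 − 0.029 = 9.31 m.
P₂ = ρgψ₂ = 1000 × 9.81 × 9.31 ≈ 91.3 kPa.

P₂ ≈ 91.3 kPa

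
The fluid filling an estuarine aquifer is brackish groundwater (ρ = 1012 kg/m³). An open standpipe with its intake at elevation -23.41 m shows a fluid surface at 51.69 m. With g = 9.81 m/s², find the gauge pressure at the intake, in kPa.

Pressure head ψ = h − z = 51.69 − (-23.41) = 75.10 m.
P = ρgψ = 1012 × 9.81 × 75.10 = 745572 Pa ≈ 746 kPa.

P ≈ 746 kPa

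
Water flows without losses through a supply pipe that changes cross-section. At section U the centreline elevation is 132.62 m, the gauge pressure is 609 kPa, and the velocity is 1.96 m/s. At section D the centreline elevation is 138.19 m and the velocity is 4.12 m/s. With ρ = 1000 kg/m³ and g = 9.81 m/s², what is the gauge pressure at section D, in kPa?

P₂ ≈ 548 kPa

Pressure head at U: ψ₁ = P₁/(ρg) = 609×1000 / (1000 × 9.81) = 62.08 m.
Velocity heads: v₁²/2g = 1.96²/19.62 = 0.196 m; v₂²/2g = 4.12²/19.62 = 0.865 m.
Total head H = z₁ + ψ₁ + v₁²/2g = 132.62 + 62.08 + 0.196 = 194.90 m.
ψ₂ = H − z₂ − v₂²/2g = 194.90 − 138.19 − 0.865 = 55.85 m.
P₂ = ρgψ₂ = 1000 × 9.81 × 55.85 ≈ 548 kPa.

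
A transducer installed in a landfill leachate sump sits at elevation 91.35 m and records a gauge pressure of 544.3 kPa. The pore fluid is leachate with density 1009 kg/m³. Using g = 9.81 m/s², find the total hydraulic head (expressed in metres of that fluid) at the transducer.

ψ = P/(ρg) = 544.3×1000 / (1009 × 9.81) = 54.99 m.
h = z + ψ = 91.35 + 54.99 = 146.34 m.

h ≈ 146.34 m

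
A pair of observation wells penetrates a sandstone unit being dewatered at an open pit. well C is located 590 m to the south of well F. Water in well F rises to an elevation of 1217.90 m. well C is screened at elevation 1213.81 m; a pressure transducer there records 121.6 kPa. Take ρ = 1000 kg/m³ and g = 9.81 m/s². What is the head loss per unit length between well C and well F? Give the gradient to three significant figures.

i ≈ 0.0141 m/m

Total head at well F: h = 1217.90 m (water level in the piezometer is the total head).
Pressure head at well C: ψ = P/(ρg) = 121.6×1000 / (1000 × 9.81) = 12.40 m.
Total head at well C: h = z + ψ = 1213.81 + 12.40 = 1226.21 m.
Head difference: h(well F) − h(well C) = 1217.90 − 1226.21 = -8.31 m.
Hydraulic gradient: i = |Δh| / L = 8.31 / 590 = 0.0141.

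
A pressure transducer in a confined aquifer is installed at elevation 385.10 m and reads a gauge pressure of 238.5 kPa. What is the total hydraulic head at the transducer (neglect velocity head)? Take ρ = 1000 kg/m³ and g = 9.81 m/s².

h ≈ 409.41 m

ψ = P/(ρg) = 238.5×1000 / (1000 × 9.81) = 24.31 m.
h = z + ψ = 385.10 + 24.31 = 409.41 m.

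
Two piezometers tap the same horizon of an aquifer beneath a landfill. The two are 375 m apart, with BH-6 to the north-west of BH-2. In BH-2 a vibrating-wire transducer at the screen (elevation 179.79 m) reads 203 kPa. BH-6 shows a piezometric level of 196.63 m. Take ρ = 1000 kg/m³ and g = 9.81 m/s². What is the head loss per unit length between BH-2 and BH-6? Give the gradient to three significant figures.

i ≈ 0.0103 m/m

Pressure head at BH-2: ψ = P/(ρg) = 203×1000 / (1000 × 9.81) = 20.69 m.
Total head at BH-2: h = z + ψ = 179.79 + 20.69 = 200.48 m.
Total head at BH-6: h = 196.63 m (water level in the piezometer is the total head).
Head difference: h(BH-2) − h(BH-6) = 200.48 − 196.63 = 3.85 m.
Hydraulic gradient: i = |Δh| / L = 3.85 / 375 = 0.0103.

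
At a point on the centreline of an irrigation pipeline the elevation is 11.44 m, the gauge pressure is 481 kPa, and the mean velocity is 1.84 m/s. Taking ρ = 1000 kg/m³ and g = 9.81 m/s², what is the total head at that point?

h ≈ 60.64 m

Pressure head ψ = P/(ρg) = 481×1000 / (1000 × 9.81) = 49.03 m.
Velocity head = v²/(2g) = 1.84² / (2 × 9.81) = 0.173 m.
h = z + ψ + v²/(2g) = 11.44 + 49.03 + 0.173 = 60.64 m.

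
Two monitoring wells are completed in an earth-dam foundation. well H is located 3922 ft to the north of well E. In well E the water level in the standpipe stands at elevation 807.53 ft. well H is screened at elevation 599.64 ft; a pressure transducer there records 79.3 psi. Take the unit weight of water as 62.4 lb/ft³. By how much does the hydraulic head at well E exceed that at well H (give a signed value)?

Δh ≈ 24.89 ft

Total head at well E: h = 807.53 ft (water level in the piezometer is the total head).
Pressure head at well H: ψ = 144·P/γ = 144 × 79.3 / 62.4 = 183.00 ft.
Total head at well H: h = z + ψ = 599.64 + 183.00 = 782.64 ft.
Head difference: h(well E) − h(well H) = 807.53 − 782.64 = 24.89 ft.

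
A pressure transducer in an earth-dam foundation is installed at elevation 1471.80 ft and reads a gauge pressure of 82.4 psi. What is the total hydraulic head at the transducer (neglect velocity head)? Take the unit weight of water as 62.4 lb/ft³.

ψ = 144·P/γ = 144 × 82.4 / 62.4 = 190.15 ft.
h = z + ψ = 1471.80 + 190.15 = 1661.95 ft.

h ≈ 1661.95 ft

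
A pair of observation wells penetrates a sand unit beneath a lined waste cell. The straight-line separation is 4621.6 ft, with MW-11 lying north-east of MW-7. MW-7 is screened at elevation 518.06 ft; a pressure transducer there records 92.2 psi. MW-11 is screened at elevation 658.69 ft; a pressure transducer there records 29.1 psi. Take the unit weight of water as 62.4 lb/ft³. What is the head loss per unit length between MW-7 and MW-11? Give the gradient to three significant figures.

Pressure head at MW-7: ψ = 144·P/γ = 144 × 92.2 / 62.4 = 212.77 ft.
Total head at MW-7: h = z + ψ = 518.06 + 212.77 = 730.83 ft.
Pressure head at MW-11: ψ = 144·P/γ = 144 × 29.1 / 62.4 = 67.15 ft.
Total head at MW-11: h = z + ψ = 658.69 + 67.15 = 725.84 ft.
Head difference: h(MW-7) − h(MW-11) = 730.83 − 725.84 = 4.99 ft.
Hydraulic gradient: i = |Δh| / L = 4.99 / 4621.6 = 0.00108.

i ≈ 0.00108 ft/ft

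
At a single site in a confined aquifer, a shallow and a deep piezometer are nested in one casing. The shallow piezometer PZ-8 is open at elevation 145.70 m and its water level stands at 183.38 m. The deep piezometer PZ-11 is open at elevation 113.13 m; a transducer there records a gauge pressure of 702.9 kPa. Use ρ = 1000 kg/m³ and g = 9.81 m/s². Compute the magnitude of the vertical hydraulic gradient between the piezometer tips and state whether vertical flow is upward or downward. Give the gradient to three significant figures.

Total head at PZ-8: h = 183.38 m (water level in the standpipe).
Pressure head at PZ-11: ψ = P/(ρg) = 702.9×1000 / (1000 × 9.81) = 71.65 m.
Total head at PZ-11: h = z + ψ = 113.13 + 71.65 = 184.78 m.
Δh = h(PZ-8) − h(PZ-11) = 183.38 − 184.78 = -1.40 m.
Vertical separation Δz = 145.70 − 113.13 = 32.57 m.
|i_v| = |Δh| / Δz = 1.40 / 32.57 = 0.0430.
Head is higher in the deep piezometer, so vertical flow is upward (discharge condition).

|i_v| ≈ 0.0430; vertical flow is upward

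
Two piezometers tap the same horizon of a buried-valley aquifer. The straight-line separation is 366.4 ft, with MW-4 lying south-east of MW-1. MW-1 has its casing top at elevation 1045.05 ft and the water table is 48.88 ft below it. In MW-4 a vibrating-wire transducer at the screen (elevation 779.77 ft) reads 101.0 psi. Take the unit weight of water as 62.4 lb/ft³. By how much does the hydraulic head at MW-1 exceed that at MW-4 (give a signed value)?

Δh ≈ -16.68 ft

Total head at MW-1: h = 1045.05 − 48.88 = 996.17 ft.
Pressure head at MW-4: ψ = 144·P/γ = 144 × 101.0 / 62.4 = 233.08 ft.
Total head at MW-4: h = z + ψ = 779.77 + 233.08 = 1012.85 ft.
Head difference: h(MW-1) − h(MW-4) = 996.17 − 1012.85 = -16.68 ft.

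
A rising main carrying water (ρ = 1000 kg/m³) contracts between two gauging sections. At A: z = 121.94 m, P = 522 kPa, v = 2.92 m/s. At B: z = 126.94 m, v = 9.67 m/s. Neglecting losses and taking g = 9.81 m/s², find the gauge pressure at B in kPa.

Pressure head at A: ψ₁ = P₁/(ρg) = 522×1000 / (1000 × 9.81) = 53.21 m.
Velocity heads: v₁²/2g = 2.92²/19.62 = 0.435 m; v₂²/2g = 9.67²/19.62 = 4.766 m.
Total head H = z₁ + ψ₁ + v₁²/2g = 121.94 + 53.21 + 0.435 = 175.59 m.
ψ₂ = H − z₂ − v₂²/2g = 175.59 − 126.94 − 4.766 = 43.88 m.
P₂ = ρgψ₂ = 1000 × 9.81 × 43.88 ≈ 430 kPa.

P₂ ≈ 430 kPa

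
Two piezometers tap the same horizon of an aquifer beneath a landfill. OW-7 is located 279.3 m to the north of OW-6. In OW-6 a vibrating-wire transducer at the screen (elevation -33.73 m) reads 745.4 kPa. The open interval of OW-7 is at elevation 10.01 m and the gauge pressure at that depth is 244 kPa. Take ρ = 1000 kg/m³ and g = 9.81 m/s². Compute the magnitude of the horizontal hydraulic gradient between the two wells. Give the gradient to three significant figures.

i ≈ 0.0264

Pressure head at OW-6: ψ = P/(ρg) = 745.4×1000 / (1000 × 9.81) = 75.98 m.
Total head at OW-6: h = z + ψ = -33.73 + 75.98 = 42.25 m.
Pressure head at OW-7: ψ = P/(ρg) = 244×1000 / (1000 × 9.81) = 24.87 m.
Total head at OW-7: h = z + ψ = 10.01 + 24.87 = 34.88 m.
Head difference: h(OW-6) − h(OW-7) = 42.25 − 34.88 = 7.37 m.
Hydraulic gradient: i = |Δh| / L = 7.37 / 279.3 = 0.0264.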